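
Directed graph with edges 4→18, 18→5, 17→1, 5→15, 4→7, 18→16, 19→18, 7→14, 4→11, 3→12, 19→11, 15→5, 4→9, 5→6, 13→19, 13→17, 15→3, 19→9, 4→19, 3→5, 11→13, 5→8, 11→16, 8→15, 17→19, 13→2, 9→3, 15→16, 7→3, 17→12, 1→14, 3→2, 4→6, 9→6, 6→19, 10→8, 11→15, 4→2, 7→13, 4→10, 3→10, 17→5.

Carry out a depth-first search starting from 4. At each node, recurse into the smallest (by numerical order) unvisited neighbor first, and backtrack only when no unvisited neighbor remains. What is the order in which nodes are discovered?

4 → 2 → 6 → 19 → 9 → 3 → 5 → 8 → 15 → 16 → 10 → 12 → 11 → 13 → 17 → 1 → 14 → 18 → 7

Visit 4
4 → 2
4 → 6
6 → 19
19 → 9
9 → 3
3 → 5
5 → 8
8 → 15
15 → 16
3 → 10
3 → 12
19 → 11
11 → 13
13 → 17
17 → 1
1 → 14
19 → 18
4 → 7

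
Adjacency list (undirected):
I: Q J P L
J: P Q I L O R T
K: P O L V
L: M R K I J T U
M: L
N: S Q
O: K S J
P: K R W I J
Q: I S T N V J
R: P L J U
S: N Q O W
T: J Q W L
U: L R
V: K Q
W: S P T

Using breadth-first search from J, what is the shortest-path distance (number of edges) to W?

2

Level 0: J
Level 1: I, L, O, P, Q, R, T
Level 2: K, M, N, S, U, V, W
W first appears at level 2.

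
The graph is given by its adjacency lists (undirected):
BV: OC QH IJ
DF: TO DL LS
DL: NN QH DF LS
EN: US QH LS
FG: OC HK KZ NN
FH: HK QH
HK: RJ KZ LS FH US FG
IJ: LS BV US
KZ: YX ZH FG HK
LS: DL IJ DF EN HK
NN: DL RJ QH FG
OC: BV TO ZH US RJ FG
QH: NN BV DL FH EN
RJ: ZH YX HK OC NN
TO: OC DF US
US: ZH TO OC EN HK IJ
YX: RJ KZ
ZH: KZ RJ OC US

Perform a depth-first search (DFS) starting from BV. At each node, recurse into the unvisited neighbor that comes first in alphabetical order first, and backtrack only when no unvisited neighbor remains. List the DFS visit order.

BV, IJ, LS, DF, DL, NN, FG, HK, FH, QH, EN, US, OC, RJ, YX, KZ, ZH, TO

Visit BV
BV → IJ
IJ → LS
LS → DF
DF → DL
DL → NN
NN → FG
FG → HK
HK → FH
FH → QH
QH → EN
EN → US
US → OC
OC → RJ
RJ → YX
YX → KZ
KZ → ZH
OC → TO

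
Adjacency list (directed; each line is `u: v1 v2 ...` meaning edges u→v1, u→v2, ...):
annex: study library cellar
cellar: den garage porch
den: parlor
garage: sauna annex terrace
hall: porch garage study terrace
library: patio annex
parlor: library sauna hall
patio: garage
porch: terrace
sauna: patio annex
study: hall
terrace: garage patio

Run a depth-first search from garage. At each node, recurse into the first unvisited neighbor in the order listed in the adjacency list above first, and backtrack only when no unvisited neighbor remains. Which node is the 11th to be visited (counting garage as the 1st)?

Visit garage
garage → sauna
sauna → patio
sauna → annex
annex → study
study → hall
hall → porch
porch → terrace
annex → library
annex → cellar
cellar → den
den → parlor

Visit order: garage, sauna, patio, annex, study, hall, porch, terrace, library, cellar, den, parlor

den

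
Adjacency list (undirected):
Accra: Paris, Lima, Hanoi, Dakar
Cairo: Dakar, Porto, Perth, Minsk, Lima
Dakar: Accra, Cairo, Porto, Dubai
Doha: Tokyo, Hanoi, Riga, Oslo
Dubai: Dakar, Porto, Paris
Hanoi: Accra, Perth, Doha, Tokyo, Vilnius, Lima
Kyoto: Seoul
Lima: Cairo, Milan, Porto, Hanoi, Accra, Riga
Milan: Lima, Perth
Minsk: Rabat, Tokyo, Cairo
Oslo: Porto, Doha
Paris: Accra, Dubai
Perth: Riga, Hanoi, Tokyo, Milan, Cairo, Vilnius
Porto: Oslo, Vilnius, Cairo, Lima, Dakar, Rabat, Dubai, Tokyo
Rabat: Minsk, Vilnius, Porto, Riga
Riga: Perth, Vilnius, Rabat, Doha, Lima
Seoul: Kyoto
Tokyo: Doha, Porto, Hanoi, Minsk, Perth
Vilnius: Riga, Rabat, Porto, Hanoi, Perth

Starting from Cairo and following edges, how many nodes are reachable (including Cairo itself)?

17

BFS from Cairo visits: Cairo, Porto, Perth, Minsk, Lima, Dakar, Vilnius, Tokyo, Rabat, Oslo, Dubai, Riga, Milan, Hanoi, Accra, Doha, Paris
Reachable nodes: 17 of 19 total.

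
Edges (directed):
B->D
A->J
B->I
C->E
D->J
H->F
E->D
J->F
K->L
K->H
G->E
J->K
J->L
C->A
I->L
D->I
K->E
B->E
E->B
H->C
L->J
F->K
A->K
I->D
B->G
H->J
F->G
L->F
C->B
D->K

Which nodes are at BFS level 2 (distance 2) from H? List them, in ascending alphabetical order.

A, B, E, G, K, L

Level 0: H
Level 1: C, F, J
Level 2: A, B, E, G, K, L
Level 3: D, I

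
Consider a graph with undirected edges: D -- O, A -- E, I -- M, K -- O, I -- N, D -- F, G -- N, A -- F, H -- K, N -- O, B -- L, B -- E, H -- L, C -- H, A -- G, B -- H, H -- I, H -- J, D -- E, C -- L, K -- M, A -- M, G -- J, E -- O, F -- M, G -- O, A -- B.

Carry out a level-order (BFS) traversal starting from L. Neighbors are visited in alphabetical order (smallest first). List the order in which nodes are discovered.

L → B → C → H → A → E → I → J → K → F → G → M → D → O → N

Visit L; enqueue B, C, H → queue [B, C, H]
Visit B; enqueue A, E → queue [C, H, A, E]
Visit C → queue [H, A, E]
Visit H; enqueue I, J, K → queue [A, E, I, J, K]
Visit A; enqueue F, G, M → queue [E, I, J, K, F, G, M]
Visit E; enqueue D, O → queue [I, J, K, F, G, M, D, O]
Visit I; enqueue N → queue [J, K, F, G, M, D, O, N]
Visit J → queue [K, F, G, M, D, O, N]
Visit K → queue [F, G, M, D, O, N]
Visit F → queue [G, M, D, O, N]
Visit G → queue [M, D, O, N]
Visit M → queue [D, O, N]
Visit D → queue [O, N]
Visit O → queue [N]
Visit N → queue []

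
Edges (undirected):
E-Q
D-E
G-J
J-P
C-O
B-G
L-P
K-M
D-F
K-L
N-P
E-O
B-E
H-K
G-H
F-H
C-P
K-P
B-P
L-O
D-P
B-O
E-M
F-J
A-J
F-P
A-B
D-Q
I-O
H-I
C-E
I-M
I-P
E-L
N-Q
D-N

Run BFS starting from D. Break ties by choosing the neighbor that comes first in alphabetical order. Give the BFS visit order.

Visit D; enqueue E, F, N, P, Q → queue [E, F, N, P, Q]
Visit E; enqueue B, C, L, M, O → queue [F, N, P, Q, B, C, L, M, O]
Visit F; enqueue H, J → queue [N, P, Q, B, C, L, M, O, H, J]
Visit N → queue [P, Q, B, C, L, M, O, H, J]
Visit P; enqueue I, K → queue [Q, B, C, L, M, O, H, J, I, K]
Visit Q → queue [B, C, L, M, O, H, J, I, K]
Visit B; enqueue A, G → queue [C, L, M, O, H, J, I, K, A, G]
Visit C → queue [L, M, O, H, J, I, K, A, G]
Visit L → queue [M, O, H, J, I, K, A, G]
Visit M → queue [O, H, J, I, K, A, G]
Visit O → queue [H, J, I, K, A, G]
Visit H → queue [J, I, K, A, G]
Visit J → queue [I, K, A, G]
Visit I → queue [K, A, G]
Visit K → queue [A, G]
Visit A → queue [G]
Visit G → queue []

D, E, F, N, P, Q, B, C, L, M, O, H, J, I, K, A, G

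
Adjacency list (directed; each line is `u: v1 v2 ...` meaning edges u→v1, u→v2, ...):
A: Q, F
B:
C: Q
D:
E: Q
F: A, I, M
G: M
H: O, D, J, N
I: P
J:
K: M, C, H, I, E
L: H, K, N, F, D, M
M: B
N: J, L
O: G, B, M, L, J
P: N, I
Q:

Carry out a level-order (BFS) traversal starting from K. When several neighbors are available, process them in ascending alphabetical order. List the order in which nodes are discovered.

K, C, E, H, I, M, Q, D, J, N, O, P, B, L, G, F, A

Visit K; enqueue C, E, H, I, M → queue [C, E, H, I, M]
Visit C; enqueue Q → queue [E, H, I, M, Q]
Visit E → queue [H, I, M, Q]
Visit H; enqueue D, J, N, O → queue [I, M, Q, D, J, N, O]
Visit I; enqueue P → queue [M, Q, D, J, N, O, P]
Visit M; enqueue B → queue [Q, D, J, N, O, P, B]
Visit Q → queue [D, J, N, O, P, B]
Visit D → queue [J, N, O, P, B]
Visit J → queue [N, O, P, B]
Visit N; enqueue L → queue [O, P, B, L]
Visit O; enqueue G → queue [P, B, L, G]
Visit P → queue [B, L, G]
Visit B → queue [L, G]
Visit L; enqueue F → queue [G, F]
Visit G → queue [F]
Visit F; enqueue A → queue [A]
Visit A → queue []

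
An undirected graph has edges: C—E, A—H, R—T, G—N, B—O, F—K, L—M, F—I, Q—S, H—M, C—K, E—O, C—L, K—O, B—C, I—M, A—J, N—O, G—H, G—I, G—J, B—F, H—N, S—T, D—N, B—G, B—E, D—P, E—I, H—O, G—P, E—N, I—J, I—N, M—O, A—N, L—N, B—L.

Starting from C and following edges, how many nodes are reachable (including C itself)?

BFS from C visits: C, L, K, E, B, N, M, O, F, I, G, H, D, A, J, P
Reachable nodes: 16 of 20 total.

16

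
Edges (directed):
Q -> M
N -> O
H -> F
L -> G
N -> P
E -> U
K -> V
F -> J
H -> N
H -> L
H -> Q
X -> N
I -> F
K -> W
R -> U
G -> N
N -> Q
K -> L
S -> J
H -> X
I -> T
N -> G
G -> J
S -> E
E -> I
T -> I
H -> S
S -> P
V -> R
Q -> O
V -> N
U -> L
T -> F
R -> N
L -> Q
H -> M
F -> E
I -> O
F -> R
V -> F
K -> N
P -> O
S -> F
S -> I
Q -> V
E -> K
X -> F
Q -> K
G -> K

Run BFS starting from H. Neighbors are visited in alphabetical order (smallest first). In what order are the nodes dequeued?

Visit H; enqueue F, L, M, N, Q, S, X → queue [F, L, M, N, Q, S, X]
Visit F; enqueue E, J, R → queue [L, M, N, Q, S, X, E, J, R]
Visit L; enqueue G → queue [M, N, Q, S, X, E, J, R, G]
Visit M → queue [N, Q, S, X, E, J, R, G]
Visit N; enqueue O, P → queue [Q, S, X, E, J, R, G, O, P]
Visit Q; enqueue K, V → queue [S, X, E, J, R, G, O, P, K, V]
Visit S; enqueue I → queue [X, E, J, R, G, O, P, K, V, I]
Visit X → queue [E, J, R, G, O, P, K, V, I]
Visit E; enqueue U → queue [J, R, G, O, P, K, V, I, U]
Visit J → queue [R, G, O, P, K, V, I, U]
Visit R → queue [G, O, P, K, V, I, U]
Visit G → queue [O, P, K, V, I, U]
Visit O → queue [P, K, V, I, U]
Visit P → queue [K, V, I, U]
Visit K; enqueue W → queue [V, I, U, W]
Visit V → queue [I, U, W]
Visit I; enqueue T → queue [U, W, T]
Visit U → queue [W, T]
Visit W → queue [T]
Visit T → queue []

H, F, L, M, N, Q, S, X, E, J, R, G, O, P, K, V, I, U, W, T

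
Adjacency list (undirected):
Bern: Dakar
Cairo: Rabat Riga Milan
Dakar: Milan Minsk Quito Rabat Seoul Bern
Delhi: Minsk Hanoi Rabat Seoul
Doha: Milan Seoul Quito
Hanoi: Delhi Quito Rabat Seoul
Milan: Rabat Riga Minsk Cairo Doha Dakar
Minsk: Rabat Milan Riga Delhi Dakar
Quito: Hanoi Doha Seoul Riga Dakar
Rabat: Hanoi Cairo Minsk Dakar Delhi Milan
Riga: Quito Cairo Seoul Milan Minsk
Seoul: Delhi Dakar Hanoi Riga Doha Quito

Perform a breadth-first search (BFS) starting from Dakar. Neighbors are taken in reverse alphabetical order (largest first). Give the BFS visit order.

Dakar → Seoul → Rabat → Quito → Minsk → Milan → Bern → Riga → Hanoi → Doha → Delhi → Cairo

Visit Dakar; enqueue Seoul, Rabat, Quito, Minsk, Milan, Bern → queue [Seoul, Rabat, Quito, Minsk, Milan, Bern]
Visit Seoul; enqueue Riga, Hanoi, Doha, Delhi → queue [Rabat, Quito, Minsk, Milan, Bern, Riga, Hanoi, Doha, Delhi]
Visit Rabat; enqueue Cairo → queue [Quito, Minsk, Milan, Bern, Riga, Hanoi, Doha, Delhi, Cairo]
Visit Quito → queue [Minsk, Milan, Bern, Riga, Hanoi, Doha, Delhi, Cairo]
Visit Minsk → queue [Milan, Bern, Riga, Hanoi, Doha, Delhi, Cairo]
Visit Milan → queue [Bern, Riga, Hanoi, Doha, Delhi, Cairo]
Visit Bern → queue [Riga, Hanoi, Doha, Delhi, Cairo]
Visit Riga → queue [Hanoi, Doha, Delhi, Cairo]
Visit Hanoi → queue [Doha, Delhi, Cairo]
Visit Doha → queue [Delhi, Cairo]
Visit Delhi → queue [Cairo]
Visit Cairo → queue []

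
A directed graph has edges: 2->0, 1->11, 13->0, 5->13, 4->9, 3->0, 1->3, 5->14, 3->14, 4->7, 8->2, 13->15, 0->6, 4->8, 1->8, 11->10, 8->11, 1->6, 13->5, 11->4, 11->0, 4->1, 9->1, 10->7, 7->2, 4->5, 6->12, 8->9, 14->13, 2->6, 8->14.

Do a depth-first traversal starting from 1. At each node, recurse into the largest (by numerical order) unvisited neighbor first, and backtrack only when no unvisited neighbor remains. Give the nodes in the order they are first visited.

1 → 11 → 10 → 7 → 2 → 6 → 12 → 0 → 4 → 9 → 8 → 14 → 13 → 15 → 5 → 3

Visit 1
1 → 11
11 → 10
10 → 7
7 → 2
2 → 6
6 → 12
2 → 0
11 → 4
4 → 9
4 → 8
8 → 14
14 → 13
13 → 15
13 → 5
1 → 3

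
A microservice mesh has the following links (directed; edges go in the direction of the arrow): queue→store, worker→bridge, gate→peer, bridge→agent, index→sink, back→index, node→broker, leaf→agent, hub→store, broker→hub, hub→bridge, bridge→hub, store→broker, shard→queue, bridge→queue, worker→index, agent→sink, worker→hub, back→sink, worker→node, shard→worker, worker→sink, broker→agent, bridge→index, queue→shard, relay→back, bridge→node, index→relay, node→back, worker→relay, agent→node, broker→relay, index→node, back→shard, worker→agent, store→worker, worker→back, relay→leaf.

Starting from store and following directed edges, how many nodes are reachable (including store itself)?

14

BFS from store visits: store, worker, broker, sink, relay, node, index, hub, bridge, back, agent, leaf, queue, shard
Reachable nodes: 14 of 16 total.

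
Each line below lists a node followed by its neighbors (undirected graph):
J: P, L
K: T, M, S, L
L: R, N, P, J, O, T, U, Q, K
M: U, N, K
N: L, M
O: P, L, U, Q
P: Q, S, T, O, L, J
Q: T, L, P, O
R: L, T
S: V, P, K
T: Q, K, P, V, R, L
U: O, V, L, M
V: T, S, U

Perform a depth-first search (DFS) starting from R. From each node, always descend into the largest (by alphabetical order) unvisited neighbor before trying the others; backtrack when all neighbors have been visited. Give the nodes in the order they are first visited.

R, T, V, U, O, Q, P, S, K, M, N, L, J

Visit R
R → T
T → V
V → U
U → O
O → Q
Q → P
P → S
S → K
K → M
M → N
N → L
L → J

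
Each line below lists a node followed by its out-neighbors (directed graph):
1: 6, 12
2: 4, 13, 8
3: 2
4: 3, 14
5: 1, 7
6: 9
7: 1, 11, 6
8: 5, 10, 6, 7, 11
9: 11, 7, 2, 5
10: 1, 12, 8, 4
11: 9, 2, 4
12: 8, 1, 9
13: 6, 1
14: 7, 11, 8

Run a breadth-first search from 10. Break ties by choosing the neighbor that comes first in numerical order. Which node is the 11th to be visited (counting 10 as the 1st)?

11

Visit 10; enqueue 1, 4, 8, 12 → queue [1, 4, 8, 12]
Visit 1; enqueue 6 → queue [4, 8, 12, 6]
Visit 4; enqueue 3, 14 → queue [8, 12, 6, 3, 14]
Visit 8; enqueue 5, 7, 11 → queue [12, 6, 3, 14, 5, 7, 11]
Visit 12; enqueue 9 → queue [6, 3, 14, 5, 7, 11, 9]
Visit 6 → queue [3, 14, 5, 7, 11, 9]
Visit 3; enqueue 2 → queue [14, 5, 7, 11, 9, 2]
Visit 14 → queue [5, 7, 11, 9, 2]
Visit 5 → queue [7, 11, 9, 2]
Visit 7 → queue [11, 9, 2]
Visit 11 → queue [9, 2]
Visit 9 → queue [2]
Visit 2; enqueue 13 → queue [13]
Visit 13 → queue []

Visit order: 10, 1, 4, 8, 12, 6, 3, 14, 5, 7, 11, 9, 2, 13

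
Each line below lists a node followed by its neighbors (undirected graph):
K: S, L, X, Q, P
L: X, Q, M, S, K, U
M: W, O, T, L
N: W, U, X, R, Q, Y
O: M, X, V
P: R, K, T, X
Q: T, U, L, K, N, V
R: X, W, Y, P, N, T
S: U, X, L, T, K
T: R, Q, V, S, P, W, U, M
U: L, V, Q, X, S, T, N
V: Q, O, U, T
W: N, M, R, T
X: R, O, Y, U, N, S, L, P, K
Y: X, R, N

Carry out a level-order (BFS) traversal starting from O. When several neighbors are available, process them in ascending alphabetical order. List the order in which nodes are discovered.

O M V X L T W Q U K N P R S Y

Visit O; enqueue M, V, X → queue [M, V, X]
Visit M; enqueue L, T, W → queue [V, X, L, T, W]
Visit V; enqueue Q, U → queue [X, L, T, W, Q, U]
Visit X; enqueue K, N, P, R, S, Y → queue [L, T, W, Q, U, K, N, P, R, S, Y]
Visit L → queue [T, W, Q, U, K, N, P, R, S, Y]
Visit T → queue [W, Q, U, K, N, P, R, S, Y]
Visit W → queue [Q, U, K, N, P, R, S, Y]
Visit Q → queue [U, K, N, P, R, S, Y]
Visit U → queue [K, N, P, R, S, Y]
Visit K → queue [N, P, R, S, Y]
Visit N → queue [P, R, S, Y]
Visit P → queue [R, S, Y]
Visit R → queue [S, Y]
Visit S → queue [Y]
Visit Y → queue []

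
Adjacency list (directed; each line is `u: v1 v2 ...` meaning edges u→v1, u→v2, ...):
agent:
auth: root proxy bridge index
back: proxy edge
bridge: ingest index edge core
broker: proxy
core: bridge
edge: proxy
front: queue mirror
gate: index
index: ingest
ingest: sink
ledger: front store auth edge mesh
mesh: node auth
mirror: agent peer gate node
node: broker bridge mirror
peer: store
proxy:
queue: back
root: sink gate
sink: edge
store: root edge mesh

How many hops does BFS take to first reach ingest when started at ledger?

Level 0: ledger
Level 1: auth, edge, front, mesh, store
Level 2: bridge, index, mirror, node, proxy, queue, root
Level 3: agent, back, broker, core, gate, ingest, peer, sink
ingest first appears at level 3.

3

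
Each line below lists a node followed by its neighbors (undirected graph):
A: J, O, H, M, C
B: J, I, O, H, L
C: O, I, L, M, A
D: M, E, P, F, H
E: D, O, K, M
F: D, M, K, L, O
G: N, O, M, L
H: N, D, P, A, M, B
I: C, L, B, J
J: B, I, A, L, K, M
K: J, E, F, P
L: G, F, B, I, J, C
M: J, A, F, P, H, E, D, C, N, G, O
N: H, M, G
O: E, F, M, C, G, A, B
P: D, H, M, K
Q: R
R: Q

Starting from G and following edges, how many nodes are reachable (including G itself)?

16

BFS from G visits: G, N, O, M, L, H, E, F, C, A, B, J, P, D, I, K
Reachable nodes: 16 of 18 total.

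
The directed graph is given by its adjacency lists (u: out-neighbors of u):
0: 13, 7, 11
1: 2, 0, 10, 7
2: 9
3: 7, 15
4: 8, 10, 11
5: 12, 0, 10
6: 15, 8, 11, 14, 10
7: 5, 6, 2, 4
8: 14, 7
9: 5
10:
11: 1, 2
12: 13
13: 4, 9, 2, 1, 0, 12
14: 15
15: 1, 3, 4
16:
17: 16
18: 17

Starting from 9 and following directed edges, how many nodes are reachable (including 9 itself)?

BFS from 9 visits: 9, 5, 0, 10, 12, 7, 11, 13, 2, 4, 6, 1, 8, 14, 15, 3
Reachable nodes: 16 of 19 total.

16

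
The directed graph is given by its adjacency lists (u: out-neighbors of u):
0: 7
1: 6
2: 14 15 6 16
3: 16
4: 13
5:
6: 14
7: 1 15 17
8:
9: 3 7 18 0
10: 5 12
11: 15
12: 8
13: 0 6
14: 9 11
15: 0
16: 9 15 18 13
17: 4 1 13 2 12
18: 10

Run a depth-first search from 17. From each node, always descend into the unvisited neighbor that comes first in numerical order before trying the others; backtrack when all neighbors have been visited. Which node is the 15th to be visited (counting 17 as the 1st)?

12

Visit 17
17 → 1
1 → 6
6 → 14
14 → 9
9 → 0
0 → 7
7 → 15
9 → 3
3 → 16
16 → 13
16 → 18
18 → 10
10 → 5
10 → 12
12 → 8
14 → 11
17 → 2
17 → 4

Visit order: 17, 1, 6, 14, 9, 0, 7, 15, 3, 16, 13, 18, 10, 5, 12, 8, 11, 2, 4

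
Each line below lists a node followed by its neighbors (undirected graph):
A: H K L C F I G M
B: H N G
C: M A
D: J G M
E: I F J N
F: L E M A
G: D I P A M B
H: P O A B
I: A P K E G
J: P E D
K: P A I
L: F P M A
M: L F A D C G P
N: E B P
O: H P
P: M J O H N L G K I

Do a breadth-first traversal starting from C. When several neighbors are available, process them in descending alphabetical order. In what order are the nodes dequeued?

Visit C; enqueue M, A → queue [M, A]
Visit M; enqueue P, L, G, F, D → queue [A, P, L, G, F, D]
Visit A; enqueue K, I, H → queue [P, L, G, F, D, K, I, H]
Visit P; enqueue O, N, J → queue [L, G, F, D, K, I, H, O, N, J]
Visit L → queue [G, F, D, K, I, H, O, N, J]
Visit G; enqueue B → queue [F, D, K, I, H, O, N, J, B]
Visit F; enqueue E → queue [D, K, I, H, O, N, J, B, E]
Visit D → queue [K, I, H, O, N, J, B, E]
Visit K → queue [I, H, O, N, J, B, E]
Visit I → queue [H, O, N, J, B, E]
Visit H → queue [O, N, J, B, E]
Visit O → queue [N, J, B, E]
Visit N → queue [J, B, E]
Visit J → queue [B, E]
Visit B → queue [E]
Visit E → queue []

C -> M -> A -> P -> L -> G -> F -> D -> K -> I -> H -> O -> N -> J -> B -> E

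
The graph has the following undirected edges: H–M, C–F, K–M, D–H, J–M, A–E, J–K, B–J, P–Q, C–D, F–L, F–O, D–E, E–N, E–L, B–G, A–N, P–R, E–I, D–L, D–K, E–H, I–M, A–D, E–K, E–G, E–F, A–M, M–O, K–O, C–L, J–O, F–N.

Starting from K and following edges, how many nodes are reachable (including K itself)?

15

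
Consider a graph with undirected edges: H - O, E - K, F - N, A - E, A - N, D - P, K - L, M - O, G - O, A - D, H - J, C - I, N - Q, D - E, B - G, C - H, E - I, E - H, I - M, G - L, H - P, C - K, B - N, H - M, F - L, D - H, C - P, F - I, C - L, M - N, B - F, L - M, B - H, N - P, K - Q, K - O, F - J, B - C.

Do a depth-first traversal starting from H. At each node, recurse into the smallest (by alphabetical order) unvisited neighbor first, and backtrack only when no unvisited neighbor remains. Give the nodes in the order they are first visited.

H B C I E A D P N F J L G O K Q M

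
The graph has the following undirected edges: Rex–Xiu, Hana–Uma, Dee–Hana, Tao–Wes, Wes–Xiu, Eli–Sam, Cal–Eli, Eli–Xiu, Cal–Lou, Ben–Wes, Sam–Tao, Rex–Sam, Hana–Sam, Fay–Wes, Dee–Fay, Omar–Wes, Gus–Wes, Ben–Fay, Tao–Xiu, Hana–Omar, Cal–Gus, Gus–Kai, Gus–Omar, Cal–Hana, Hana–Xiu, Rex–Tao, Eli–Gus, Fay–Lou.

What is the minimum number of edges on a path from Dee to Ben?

2

Level 0: Dee
Level 1: Fay, Hana
Level 2: Ben, Cal, Lou, Omar, Sam, Uma, Wes, Xiu
Level 3: Eli, Gus, Rex, Tao
Level 4: Kai
Ben first appears at level 2.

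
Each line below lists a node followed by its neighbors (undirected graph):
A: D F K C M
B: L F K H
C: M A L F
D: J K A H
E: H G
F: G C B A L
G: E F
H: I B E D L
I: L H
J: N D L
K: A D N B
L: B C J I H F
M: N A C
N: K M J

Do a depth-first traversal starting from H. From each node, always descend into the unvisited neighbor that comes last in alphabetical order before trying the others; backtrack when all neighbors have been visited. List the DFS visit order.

Visit H
H → L
L → J
J → N
N → M
M → C
C → F
F → G
G → E
F → B
B → K
K → D
D → A
L → I

H, L, J, N, M, C, F, G, E, B, K, D, A, I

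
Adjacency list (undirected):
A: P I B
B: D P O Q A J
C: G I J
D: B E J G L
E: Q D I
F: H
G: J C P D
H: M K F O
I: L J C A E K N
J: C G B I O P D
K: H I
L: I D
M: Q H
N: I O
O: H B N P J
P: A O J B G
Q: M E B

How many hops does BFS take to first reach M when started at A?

3

Level 0: A
Level 1: B, I, P
Level 2: C, D, E, G, J, K, L, N, O, Q
Level 3: H, M
Level 4: F
M first appears at level 3.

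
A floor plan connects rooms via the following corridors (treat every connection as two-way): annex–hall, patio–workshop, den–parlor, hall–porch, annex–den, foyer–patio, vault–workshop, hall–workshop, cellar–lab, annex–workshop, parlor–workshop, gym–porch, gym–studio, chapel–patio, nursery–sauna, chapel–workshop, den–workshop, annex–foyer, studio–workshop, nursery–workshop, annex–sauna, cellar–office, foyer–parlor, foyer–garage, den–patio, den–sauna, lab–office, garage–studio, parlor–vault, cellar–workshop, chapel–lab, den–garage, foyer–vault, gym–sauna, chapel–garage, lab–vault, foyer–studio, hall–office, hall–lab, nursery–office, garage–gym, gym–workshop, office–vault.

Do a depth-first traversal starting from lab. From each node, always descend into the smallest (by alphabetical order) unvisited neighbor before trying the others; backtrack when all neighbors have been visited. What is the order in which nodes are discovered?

lab, cellar, office, hall, annex, den, garage, chapel, patio, foyer, parlor, vault, workshop, gym, porch, sauna, nursery, studio

Visit lab
lab → cellar
cellar → office
office → hall
hall → annex
annex → den
den → garage
garage → chapel
chapel → patio
patio → foyer
foyer → parlor
parlor → vault
vault → workshop
workshop → gym
gym → porch
gym → sauna
sauna → nursery
gym → studio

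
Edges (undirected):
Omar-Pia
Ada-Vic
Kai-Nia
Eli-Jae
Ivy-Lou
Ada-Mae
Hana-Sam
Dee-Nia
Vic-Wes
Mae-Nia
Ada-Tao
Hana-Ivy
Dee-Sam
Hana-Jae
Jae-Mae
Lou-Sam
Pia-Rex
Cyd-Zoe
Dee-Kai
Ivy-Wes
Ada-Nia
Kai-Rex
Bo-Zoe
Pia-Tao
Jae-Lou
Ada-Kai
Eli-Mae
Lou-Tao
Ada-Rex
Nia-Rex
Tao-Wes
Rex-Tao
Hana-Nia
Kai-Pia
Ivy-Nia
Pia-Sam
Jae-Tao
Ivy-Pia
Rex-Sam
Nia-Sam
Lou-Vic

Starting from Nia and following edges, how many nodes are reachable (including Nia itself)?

BFS from Nia visits: Nia, Sam, Rex, Mae, Kai, Ivy, Hana, Dee, Ada, Pia, Lou, Tao, Jae, Eli, Wes, Vic, Omar
Reachable nodes: 17 of 20 total.

17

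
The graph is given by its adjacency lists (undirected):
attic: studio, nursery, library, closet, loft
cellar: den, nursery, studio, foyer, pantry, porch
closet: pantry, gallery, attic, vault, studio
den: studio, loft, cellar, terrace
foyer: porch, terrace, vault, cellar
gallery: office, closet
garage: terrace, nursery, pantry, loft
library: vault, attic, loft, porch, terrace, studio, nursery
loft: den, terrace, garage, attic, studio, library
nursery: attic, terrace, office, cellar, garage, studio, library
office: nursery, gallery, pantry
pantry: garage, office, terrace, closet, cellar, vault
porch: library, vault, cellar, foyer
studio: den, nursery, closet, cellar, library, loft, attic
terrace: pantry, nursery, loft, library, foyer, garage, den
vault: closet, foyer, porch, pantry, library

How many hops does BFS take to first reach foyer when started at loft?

Level 0: loft
Level 1: attic, den, garage, library, studio, terrace
Level 2: cellar, closet, foyer, nursery, pantry, porch, vault
Level 3: gallery, office
foyer first appears at level 2.

2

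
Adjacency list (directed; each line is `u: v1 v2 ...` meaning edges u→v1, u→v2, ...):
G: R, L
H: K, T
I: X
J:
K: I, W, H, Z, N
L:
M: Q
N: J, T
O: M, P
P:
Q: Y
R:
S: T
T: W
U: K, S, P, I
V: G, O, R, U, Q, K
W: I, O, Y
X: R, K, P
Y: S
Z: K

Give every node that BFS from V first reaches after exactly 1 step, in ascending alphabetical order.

G, K, O, Q, R, U

Level 0: V
Level 1: G, K, O, Q, R, U
Level 2: H, I, L, M, N, P, S, W, Y, Z
Level 3: J, T, X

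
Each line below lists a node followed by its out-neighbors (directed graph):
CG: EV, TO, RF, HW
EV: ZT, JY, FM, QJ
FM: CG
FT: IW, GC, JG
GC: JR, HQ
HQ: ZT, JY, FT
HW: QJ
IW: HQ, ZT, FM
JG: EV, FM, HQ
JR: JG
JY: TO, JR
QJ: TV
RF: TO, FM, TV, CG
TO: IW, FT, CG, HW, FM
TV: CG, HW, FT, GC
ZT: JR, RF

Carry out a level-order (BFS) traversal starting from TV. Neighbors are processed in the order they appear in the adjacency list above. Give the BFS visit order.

Visit TV; enqueue CG, HW, FT, GC → queue [CG, HW, FT, GC]
Visit CG; enqueue EV, TO, RF → queue [HW, FT, GC, EV, TO, RF]
Visit HW; enqueue QJ → queue [FT, GC, EV, TO, RF, QJ]
Visit FT; enqueue IW, JG → queue [GC, EV, TO, RF, QJ, IW, JG]
Visit GC; enqueue JR, HQ → queue [EV, TO, RF, QJ, IW, JG, JR, HQ]
Visit EV; enqueue ZT, JY, FM → queue [TO, RF, QJ, IW, JG, JR, HQ, ZT, JY, FM]
Visit TO → queue [RF, QJ, IW, JG, JR, HQ, ZT, JY, FM]
Visit RF → queue [QJ, IW, JG, JR, HQ, ZT, JY, FM]
Visit QJ → queue [IW, JG, JR, HQ, ZT, JY, FM]
Visit IW → queue [JG, JR, HQ, ZT, JY, FM]
Visit JG → queue [JR, HQ, ZT, JY, FM]
Visit JR → queue [HQ, ZT, JY, FM]
Visit HQ → queue [ZT, JY, FM]
Visit ZT → queue [JY, FM]
Visit JY → queue [FM]
Visit FM → queue []

TV -> CG -> HW -> FT -> GC -> EV -> TO -> RF -> QJ -> IW -> JG -> JR -> HQ -> ZT -> JY -> FM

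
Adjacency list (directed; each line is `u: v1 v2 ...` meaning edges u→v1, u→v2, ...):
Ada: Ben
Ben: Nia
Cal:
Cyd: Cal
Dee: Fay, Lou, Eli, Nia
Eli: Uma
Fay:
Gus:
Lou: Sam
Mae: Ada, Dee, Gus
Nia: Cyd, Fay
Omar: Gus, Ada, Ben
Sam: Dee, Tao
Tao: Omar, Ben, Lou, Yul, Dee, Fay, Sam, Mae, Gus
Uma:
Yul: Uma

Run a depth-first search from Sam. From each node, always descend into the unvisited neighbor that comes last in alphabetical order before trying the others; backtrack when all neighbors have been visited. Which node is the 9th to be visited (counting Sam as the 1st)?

Fay

Visit Sam
Sam → Tao
Tao → Yul
Yul → Uma
Tao → Omar
Omar → Gus
Omar → Ben
Ben → Nia
Nia → Fay
Nia → Cyd
Cyd → Cal
Omar → Ada
Tao → Mae
Mae → Dee
Dee → Lou
Dee → Eli

Visit order: Sam, Tao, Yul, Uma, Omar, Gus, Ben, Nia, Fay, Cyd, Cal, Ada, Mae, Dee, Lou, Eli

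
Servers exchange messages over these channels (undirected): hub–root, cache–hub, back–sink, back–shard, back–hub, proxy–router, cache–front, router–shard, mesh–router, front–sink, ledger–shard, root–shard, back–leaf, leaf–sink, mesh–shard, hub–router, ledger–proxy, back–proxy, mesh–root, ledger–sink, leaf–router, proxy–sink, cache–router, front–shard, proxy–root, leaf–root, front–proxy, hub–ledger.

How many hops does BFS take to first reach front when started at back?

2

Level 0: back
Level 1: hub, leaf, proxy, shard, sink
Level 2: cache, front, ledger, mesh, root, router
front first appears at level 2.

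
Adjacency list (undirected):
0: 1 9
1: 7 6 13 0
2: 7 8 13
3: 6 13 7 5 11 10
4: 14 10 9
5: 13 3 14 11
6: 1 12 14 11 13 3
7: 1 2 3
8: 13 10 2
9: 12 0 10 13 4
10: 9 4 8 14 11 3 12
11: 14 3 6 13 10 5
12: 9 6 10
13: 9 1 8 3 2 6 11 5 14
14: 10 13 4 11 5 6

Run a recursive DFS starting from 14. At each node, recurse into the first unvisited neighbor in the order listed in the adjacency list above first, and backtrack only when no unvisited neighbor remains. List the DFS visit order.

Visit 14
14 → 10
10 → 9
9 → 12
12 → 6
6 → 1
1 → 7
7 → 2
2 → 8
8 → 13
13 → 3
3 → 5
5 → 11
1 → 0
9 → 4

14 10 9 12 6 1 7 2 8 13 3 5 11 0 4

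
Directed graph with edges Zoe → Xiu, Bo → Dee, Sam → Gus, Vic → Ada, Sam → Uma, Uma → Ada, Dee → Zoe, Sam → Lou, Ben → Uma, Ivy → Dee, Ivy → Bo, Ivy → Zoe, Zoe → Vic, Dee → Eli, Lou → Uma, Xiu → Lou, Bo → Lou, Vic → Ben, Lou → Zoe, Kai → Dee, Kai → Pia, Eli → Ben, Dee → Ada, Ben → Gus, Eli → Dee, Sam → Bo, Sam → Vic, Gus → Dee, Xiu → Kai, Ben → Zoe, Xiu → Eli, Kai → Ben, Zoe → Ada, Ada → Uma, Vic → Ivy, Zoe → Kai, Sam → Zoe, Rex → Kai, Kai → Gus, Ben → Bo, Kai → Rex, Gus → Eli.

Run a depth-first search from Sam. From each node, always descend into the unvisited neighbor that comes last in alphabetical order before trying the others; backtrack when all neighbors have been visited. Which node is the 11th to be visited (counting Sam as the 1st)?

Eli

Visit Sam
Sam → Zoe
Zoe → Xiu
Xiu → Lou
Lou → Uma
Uma → Ada
Xiu → Kai
Kai → Rex
Kai → Pia
Kai → Gus
Gus → Eli
Eli → Dee
Eli → Ben
Ben → Bo
Zoe → Vic
Vic → Ivy

Visit order: Sam, Zoe, Xiu, Lou, Uma, Ada, Kai, Rex, Pia, Gus, Eli, Dee, Ben, Bo, Vic, Ivy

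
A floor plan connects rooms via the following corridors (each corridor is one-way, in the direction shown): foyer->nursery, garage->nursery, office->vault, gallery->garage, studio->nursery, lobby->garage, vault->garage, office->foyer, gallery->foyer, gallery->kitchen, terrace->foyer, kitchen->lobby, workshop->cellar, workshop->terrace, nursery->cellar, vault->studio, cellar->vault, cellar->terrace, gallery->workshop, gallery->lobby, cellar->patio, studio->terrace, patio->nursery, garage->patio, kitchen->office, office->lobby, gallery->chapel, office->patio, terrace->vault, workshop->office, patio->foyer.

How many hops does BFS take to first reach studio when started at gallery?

4

Level 0: gallery
Level 1: chapel, foyer, garage, kitchen, lobby, workshop
Level 2: cellar, nursery, office, patio, terrace
Level 3: vault
Level 4: studio
studio first appears at level 4.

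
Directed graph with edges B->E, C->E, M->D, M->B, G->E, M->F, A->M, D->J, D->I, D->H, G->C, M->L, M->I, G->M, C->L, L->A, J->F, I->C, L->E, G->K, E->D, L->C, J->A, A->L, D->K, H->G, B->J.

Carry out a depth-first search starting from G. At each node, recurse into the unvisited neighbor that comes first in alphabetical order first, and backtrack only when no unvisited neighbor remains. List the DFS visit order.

Visit G
G → C
C → E
E → D
D → H
D → I
D → J
J → A
A → L
A → M
M → B
M → F
D → K

G → C → E → D → H → I → J → A → L → M → B → F → K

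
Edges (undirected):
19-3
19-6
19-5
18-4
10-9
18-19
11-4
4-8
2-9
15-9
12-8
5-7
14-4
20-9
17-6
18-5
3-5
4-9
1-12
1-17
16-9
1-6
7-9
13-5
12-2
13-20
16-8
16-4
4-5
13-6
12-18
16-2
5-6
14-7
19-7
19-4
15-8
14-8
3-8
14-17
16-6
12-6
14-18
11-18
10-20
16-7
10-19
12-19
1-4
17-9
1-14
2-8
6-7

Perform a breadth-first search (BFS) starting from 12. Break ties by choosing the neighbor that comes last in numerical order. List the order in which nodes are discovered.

Visit 12; enqueue 19, 18, 8, 6, 2, 1 → queue [19, 18, 8, 6, 2, 1]
Visit 19; enqueue 10, 7, 5, 4, 3 → queue [18, 8, 6, 2, 1, 10, 7, 5, 4, 3]
Visit 18; enqueue 14, 11 → queue [8, 6, 2, 1, 10, 7, 5, 4, 3, 14, 11]
Visit 8; enqueue 16, 15 → queue [6, 2, 1, 10, 7, 5, 4, 3, 14, 11, 16, 15]
Visit 6; enqueue 17, 13 → queue [2, 1, 10, 7, 5, 4, 3, 14, 11, 16, 15, 17, 13]
Visit 2; enqueue 9 → queue [1, 10, 7, 5, 4, 3, 14, 11, 16, 15, 17, 13, 9]
Visit 1 → queue [10, 7, 5, 4, 3, 14, 11, 16, 15, 17, 13, 9]
Visit 10; enqueue 20 → queue [7, 5, 4, 3, 14, 11, 16, 15, 17, 13, 9, 20]
Visit 7 → queue [5, 4, 3, 14, 11, 16, 15, 17, 13, 9, 20]
Visit 5 → queue [4, 3, 14, 11, 16, 15, 17, 13, 9, 20]
Visit 4 → queue [3, 14, 11, 16, 15, 17, 13, 9, 20]
Visit 3 → queue [14, 11, 16, 15, 17, 13, 9, 20]
Visit 14 → queue [11, 16, 15, 17, 13, 9, 20]
Visit 11 → queue [16, 15, 17, 13, 9, 20]
Visit 16 → queue [15, 17, 13, 9, 20]
Visit 15 → queue [17, 13, 9, 20]
Visit 17 → queue [13, 9, 20]
Visit 13 → queue [9, 20]
Visit 9 → queue [20]
Visit 20 → queue []

12, 19, 18, 8, 6, 2, 1, 10, 7, 5, 4, 3, 14, 11, 16, 15, 17, 13, 9, 20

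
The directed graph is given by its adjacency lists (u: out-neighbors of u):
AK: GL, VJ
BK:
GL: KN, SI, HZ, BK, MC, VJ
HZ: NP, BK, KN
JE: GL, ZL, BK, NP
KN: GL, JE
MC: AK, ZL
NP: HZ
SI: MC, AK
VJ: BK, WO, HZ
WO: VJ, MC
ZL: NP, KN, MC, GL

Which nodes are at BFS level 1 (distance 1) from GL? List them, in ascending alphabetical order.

BK, HZ, KN, MC, SI, VJ

Level 0: GL
Level 1: BK, HZ, KN, MC, SI, VJ
Level 2: AK, JE, NP, WO, ZL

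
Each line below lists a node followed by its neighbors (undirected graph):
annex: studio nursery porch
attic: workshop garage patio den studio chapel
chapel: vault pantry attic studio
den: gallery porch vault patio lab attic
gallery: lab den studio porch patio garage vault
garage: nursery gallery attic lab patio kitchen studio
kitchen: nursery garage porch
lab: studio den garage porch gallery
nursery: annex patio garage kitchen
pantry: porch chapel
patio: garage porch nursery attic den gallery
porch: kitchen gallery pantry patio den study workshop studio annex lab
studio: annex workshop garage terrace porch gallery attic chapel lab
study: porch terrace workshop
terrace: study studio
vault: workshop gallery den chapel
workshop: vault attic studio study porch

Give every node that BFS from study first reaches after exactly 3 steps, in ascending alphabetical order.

chapel, garage, nursery

Level 0: study
Level 1: porch, terrace, workshop
Level 2: annex, attic, den, gallery, kitchen, lab, pantry, patio, studio, vault
Level 3: chapel, garage, nursery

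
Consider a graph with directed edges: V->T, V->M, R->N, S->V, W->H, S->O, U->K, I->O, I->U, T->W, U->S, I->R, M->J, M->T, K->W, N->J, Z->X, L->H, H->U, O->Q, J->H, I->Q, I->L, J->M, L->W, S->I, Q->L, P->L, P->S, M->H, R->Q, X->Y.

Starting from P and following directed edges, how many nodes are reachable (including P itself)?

BFS from P visits: P, L, S, H, W, I, O, V, U, Q, R, M, T, K, N, J
Reachable nodes: 16 of 19 total.

16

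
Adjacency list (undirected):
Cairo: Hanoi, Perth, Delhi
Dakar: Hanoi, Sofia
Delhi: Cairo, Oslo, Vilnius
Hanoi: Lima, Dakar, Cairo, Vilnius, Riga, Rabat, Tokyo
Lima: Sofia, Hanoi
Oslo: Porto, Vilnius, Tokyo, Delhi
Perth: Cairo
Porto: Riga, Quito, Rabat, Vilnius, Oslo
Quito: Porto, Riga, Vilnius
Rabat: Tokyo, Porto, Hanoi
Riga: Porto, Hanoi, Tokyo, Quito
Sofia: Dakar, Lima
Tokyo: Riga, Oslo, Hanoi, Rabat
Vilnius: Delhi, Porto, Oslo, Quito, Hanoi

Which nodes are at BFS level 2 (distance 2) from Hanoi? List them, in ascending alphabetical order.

Level 0: Hanoi
Level 1: Cairo, Dakar, Lima, Rabat, Riga, Tokyo, Vilnius
Level 2: Delhi, Oslo, Perth, Porto, Quito, Sofia

Delhi, Oslo, Perth, Porto, Quito, Sofia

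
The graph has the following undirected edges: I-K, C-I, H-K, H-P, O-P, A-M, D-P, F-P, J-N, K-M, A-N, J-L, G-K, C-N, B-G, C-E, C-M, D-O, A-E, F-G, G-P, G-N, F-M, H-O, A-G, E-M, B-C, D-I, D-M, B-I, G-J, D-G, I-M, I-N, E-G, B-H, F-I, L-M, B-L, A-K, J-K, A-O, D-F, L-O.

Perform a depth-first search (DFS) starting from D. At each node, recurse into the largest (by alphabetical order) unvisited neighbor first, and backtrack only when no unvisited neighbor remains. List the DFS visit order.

D P O L M K J N I F G E C B H A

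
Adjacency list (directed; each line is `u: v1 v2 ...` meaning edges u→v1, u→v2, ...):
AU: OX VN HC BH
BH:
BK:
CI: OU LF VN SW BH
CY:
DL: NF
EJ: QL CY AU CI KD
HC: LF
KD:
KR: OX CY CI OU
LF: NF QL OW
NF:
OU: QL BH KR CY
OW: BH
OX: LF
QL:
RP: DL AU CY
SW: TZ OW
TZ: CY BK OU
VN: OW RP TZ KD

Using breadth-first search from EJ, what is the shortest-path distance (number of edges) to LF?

Level 0: EJ
Level 1: AU, CI, CY, KD, QL
Level 2: BH, HC, LF, OU, OX, SW, VN
Level 3: KR, NF, OW, RP, TZ
Level 4: BK, DL
LF first appears at level 2.

2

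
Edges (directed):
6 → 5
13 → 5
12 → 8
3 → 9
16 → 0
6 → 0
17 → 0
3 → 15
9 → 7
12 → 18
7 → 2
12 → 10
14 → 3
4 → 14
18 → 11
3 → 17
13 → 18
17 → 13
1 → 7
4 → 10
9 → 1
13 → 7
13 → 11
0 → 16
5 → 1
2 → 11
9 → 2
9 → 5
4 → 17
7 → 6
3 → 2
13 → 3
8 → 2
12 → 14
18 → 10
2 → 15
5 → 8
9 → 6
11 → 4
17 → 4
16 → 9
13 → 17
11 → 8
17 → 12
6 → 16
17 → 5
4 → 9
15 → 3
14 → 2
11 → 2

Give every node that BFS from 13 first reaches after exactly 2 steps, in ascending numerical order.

0, 1, 2, 4, 6, 8, 9, 10, 12, 15

Level 0: 13
Level 1: 3, 5, 7, 11, 17, 18
Level 2: 0, 1, 2, 4, 6, 8, 9, 10, 12, 15
Level 3: 14, 16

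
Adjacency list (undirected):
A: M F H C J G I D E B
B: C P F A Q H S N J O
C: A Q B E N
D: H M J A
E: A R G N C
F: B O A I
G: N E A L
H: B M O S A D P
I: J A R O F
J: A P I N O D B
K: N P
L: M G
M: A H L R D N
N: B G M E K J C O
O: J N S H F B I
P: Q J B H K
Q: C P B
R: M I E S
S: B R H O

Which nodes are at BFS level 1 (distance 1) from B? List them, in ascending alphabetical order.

A, C, F, H, J, N, O, P, Q, S

Level 0: B
Level 1: A, C, F, H, J, N, O, P, Q, S
Level 2: D, E, G, I, K, M, R
Level 3: L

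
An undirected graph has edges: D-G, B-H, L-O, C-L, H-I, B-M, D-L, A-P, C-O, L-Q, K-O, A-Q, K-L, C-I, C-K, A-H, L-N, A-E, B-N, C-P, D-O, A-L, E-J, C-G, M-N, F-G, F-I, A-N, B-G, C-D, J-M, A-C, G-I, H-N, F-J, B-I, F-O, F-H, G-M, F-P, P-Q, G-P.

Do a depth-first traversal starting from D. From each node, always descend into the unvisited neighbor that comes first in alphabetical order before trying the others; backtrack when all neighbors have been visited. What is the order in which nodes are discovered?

Visit D
D → C
C → A
A → E
E → J
J → F
F → G
G → B
B → H
H → I
H → N
N → L
L → K
K → O
L → Q
Q → P
N → M

D -> C -> A -> E -> J -> F -> G -> B -> H -> I -> N -> L -> K -> O -> Q -> P -> M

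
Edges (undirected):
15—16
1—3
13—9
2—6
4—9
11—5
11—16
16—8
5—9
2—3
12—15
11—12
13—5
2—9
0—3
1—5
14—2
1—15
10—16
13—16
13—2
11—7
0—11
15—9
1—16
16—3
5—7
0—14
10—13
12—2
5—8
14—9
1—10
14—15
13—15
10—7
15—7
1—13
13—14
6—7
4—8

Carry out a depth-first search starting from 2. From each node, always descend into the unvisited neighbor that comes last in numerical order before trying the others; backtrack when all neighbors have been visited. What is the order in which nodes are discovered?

Visit 2
2 → 14
14 → 15
15 → 16
16 → 13
13 → 10
10 → 7
7 → 11
11 → 12
11 → 5
5 → 9
9 → 4
4 → 8
5 → 1
1 → 3
3 → 0
7 → 6

2, 14, 15, 16, 13, 10, 7, 11, 12, 5, 9, 4, 8, 1, 3, 0, 6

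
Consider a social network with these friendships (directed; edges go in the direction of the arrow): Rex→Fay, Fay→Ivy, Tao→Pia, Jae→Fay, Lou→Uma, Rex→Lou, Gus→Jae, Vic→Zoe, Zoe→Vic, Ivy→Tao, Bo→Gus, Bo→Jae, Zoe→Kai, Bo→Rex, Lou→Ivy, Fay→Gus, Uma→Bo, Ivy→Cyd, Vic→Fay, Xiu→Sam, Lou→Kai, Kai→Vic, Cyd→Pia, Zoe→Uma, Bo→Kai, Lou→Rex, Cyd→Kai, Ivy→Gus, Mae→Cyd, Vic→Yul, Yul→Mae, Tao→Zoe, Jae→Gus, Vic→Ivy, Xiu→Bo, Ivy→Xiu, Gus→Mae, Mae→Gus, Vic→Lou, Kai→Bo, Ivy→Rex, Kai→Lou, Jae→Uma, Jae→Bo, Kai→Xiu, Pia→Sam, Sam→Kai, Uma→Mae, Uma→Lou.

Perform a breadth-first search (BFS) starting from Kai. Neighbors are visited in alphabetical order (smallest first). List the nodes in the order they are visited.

Kai -> Bo -> Lou -> Vic -> Xiu -> Gus -> Jae -> Rex -> Ivy -> Uma -> Fay -> Yul -> Zoe -> Sam -> Mae -> Cyd -> Tao -> Pia

Visit Kai; enqueue Bo, Lou, Vic, Xiu → queue [Bo, Lou, Vic, Xiu]
Visit Bo; enqueue Gus, Jae, Rex → queue [Lou, Vic, Xiu, Gus, Jae, Rex]
Visit Lou; enqueue Ivy, Uma → queue [Vic, Xiu, Gus, Jae, Rex, Ivy, Uma]
Visit Vic; enqueue Fay, Yul, Zoe → queue [Xiu, Gus, Jae, Rex, Ivy, Uma, Fay, Yul, Zoe]
Visit Xiu; enqueue Sam → queue [Gus, Jae, Rex, Ivy, Uma, Fay, Yul, Zoe, Sam]
Visit Gus; enqueue Mae → queue [Jae, Rex, Ivy, Uma, Fay, Yul, Zoe, Sam, Mae]
Visit Jae → queue [Rex, Ivy, Uma, Fay, Yul, Zoe, Sam, Mae]
Visit Rex → queue [Ivy, Uma, Fay, Yul, Zoe, Sam, Mae]
Visit Ivy; enqueue Cyd, Tao → queue [Uma, Fay, Yul, Zoe, Sam, Mae, Cyd, Tao]
Visit Uma → queue [Fay, Yul, Zoe, Sam, Mae, Cyd, Tao]
Visit Fay → queue [Yul, Zoe, Sam, Mae, Cyd, Tao]
Visit Yul → queue [Zoe, Sam, Mae, Cyd, Tao]
Visit Zoe → queue [Sam, Mae, Cyd, Tao]
Visit Sam → queue [Mae, Cyd, Tao]
Visit Mae → queue [Cyd, Tao]
Visit Cyd; enqueue Pia → queue [Tao, Pia]
Visit Tao → queue [Pia]
Visit Pia → queue []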